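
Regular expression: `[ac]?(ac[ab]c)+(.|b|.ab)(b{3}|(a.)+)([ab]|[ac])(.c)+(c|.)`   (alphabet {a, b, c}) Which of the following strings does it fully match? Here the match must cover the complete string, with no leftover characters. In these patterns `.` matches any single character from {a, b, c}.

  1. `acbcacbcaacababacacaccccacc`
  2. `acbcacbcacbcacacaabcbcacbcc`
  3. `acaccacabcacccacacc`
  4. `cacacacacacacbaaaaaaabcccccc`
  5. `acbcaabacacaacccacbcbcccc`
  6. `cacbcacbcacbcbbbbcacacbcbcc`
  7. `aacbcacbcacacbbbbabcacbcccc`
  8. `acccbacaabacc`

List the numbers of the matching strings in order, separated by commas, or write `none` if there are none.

1 → match
2 → match
3 → match
4 → match
5 → match
6 → match
7 → match
8 → no match

1, 2, 3, 4, 5, 6, 7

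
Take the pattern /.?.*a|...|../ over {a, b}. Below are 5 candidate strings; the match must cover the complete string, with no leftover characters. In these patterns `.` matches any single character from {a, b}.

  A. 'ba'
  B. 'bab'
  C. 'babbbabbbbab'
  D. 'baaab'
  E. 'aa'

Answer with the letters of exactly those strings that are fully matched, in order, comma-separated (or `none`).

A, B, E

A → match
B → match
C → no match
D → no match
E → match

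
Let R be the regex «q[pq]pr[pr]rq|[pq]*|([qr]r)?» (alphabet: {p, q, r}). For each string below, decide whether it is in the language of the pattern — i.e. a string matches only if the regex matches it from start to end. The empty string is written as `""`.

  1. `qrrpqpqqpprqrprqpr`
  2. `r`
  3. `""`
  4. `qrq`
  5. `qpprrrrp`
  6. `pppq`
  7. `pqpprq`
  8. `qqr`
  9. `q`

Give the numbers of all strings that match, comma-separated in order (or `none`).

3, 6, 9

1 → no match
2 → no match
3 → match
4 → no match
5 → no match
6 → match
7 → no match
8 → no match
9 → match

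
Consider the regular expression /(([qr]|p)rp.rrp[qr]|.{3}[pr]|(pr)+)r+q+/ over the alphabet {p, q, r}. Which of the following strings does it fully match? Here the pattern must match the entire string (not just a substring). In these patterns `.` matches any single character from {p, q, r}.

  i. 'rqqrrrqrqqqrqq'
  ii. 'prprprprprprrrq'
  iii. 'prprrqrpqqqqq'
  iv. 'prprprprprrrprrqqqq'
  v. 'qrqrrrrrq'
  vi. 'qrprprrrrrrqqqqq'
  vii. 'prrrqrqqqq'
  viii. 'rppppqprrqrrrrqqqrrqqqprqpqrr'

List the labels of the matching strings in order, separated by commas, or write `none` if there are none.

ii, v

i → no match
ii → match
iii → no match
iv → no match
v → match
vi → no match
vii → no match
viii → no match — must end with 'q'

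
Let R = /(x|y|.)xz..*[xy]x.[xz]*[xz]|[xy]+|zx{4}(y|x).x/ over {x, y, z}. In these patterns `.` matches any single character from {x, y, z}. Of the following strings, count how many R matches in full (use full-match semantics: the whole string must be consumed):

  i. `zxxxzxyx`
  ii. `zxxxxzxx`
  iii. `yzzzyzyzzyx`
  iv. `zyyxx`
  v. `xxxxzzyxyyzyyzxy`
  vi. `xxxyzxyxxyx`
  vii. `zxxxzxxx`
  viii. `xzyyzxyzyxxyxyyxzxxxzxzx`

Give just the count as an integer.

i. `zxxxzxyx` → no match
ii. `zxxxxzxx` → no match
iii. `yzzzyzyzzyx` → no match
iv. `zyyxx` → no match
v → no match
vi. `xxxyzxyxxyx` → no match
vii. `zxxxzxxx` → no match
viii → no match
Total matched: 0

0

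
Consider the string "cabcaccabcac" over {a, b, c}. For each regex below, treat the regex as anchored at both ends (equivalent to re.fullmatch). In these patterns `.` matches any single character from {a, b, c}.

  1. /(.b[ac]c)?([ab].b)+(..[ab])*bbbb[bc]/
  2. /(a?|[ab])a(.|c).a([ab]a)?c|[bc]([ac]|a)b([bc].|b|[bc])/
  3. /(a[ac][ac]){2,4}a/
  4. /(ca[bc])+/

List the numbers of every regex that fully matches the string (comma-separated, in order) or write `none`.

4

1 → no match
2 → no match
3 → no match — must start with "a"
4 → match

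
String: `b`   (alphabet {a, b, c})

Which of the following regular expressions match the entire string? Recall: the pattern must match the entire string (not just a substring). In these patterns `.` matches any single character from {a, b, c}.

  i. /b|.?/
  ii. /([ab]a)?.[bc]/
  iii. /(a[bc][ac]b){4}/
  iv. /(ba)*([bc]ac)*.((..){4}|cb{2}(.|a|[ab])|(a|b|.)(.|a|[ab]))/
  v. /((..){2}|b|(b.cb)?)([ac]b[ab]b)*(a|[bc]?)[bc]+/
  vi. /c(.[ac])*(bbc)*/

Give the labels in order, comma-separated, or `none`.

i, v

i → match
ii → no match
iii → no match — must start with `a`
iv → no match
v → match
vi → no match — must start with `c`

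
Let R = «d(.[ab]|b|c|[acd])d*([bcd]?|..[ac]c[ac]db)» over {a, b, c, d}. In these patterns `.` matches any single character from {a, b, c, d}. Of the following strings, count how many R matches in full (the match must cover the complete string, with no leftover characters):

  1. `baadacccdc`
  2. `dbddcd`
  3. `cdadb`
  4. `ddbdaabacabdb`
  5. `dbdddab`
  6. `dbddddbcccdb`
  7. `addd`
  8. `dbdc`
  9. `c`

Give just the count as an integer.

1 → no match — must start with `d`
2 → no match
3 → no match — must start with `d`
4 → no match
5 → no match
6 → match
7 → no match — must start with `d`
8 → match
9 → no match — must start with `d`
Total matched: 2

2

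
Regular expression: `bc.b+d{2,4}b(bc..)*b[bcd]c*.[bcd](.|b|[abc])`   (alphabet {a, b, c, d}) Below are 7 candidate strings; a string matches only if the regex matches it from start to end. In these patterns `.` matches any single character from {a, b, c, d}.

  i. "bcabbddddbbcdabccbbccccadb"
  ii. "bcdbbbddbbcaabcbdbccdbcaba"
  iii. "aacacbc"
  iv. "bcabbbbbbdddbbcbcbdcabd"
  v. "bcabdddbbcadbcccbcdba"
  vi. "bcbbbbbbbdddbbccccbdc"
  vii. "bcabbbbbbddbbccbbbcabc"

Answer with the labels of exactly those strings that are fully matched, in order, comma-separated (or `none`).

i → match
ii → match
iii → no match — must start with "bc"
iv → match
v → match
vi → match
vii → match

i, ii, iv, v, vi, vii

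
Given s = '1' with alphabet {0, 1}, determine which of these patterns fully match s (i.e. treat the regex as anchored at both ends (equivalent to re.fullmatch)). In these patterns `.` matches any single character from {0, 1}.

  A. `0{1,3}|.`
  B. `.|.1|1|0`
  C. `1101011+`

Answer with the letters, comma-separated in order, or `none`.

A, B

A → match
B → match
C → no match — must start with '1101011'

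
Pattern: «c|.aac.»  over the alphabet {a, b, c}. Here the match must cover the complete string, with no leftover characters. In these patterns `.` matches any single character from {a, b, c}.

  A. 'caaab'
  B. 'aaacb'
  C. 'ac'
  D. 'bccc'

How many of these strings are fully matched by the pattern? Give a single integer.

A. 'caaab' → no match
B. 'aaacb' → match
C. 'ac' → no match
D. 'bccc' → no match
Total matched: 1

1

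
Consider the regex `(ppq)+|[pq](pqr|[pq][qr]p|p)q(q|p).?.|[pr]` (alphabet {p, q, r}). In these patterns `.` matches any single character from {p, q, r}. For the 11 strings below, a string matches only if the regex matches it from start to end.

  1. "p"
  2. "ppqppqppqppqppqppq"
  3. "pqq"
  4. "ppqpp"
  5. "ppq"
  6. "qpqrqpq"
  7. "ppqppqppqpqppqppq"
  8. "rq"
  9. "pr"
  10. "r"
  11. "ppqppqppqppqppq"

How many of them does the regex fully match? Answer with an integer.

7

1. "p" → match
2 → match
3. "pqq" → no match
4. "ppqpp" → match
5. "ppq" → match
6. "qpqrqpq" → match
7 → no match
8. "rq" → no match
9. "pr" → no match
10. "r" → match
11 → match
Total matched: 7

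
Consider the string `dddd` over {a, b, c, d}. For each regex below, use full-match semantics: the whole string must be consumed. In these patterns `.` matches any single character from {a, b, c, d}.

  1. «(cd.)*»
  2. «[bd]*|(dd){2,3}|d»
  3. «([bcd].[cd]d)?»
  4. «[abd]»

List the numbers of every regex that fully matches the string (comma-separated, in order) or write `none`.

2, 3

1 → no match
2 → match
3 → match
4 → no match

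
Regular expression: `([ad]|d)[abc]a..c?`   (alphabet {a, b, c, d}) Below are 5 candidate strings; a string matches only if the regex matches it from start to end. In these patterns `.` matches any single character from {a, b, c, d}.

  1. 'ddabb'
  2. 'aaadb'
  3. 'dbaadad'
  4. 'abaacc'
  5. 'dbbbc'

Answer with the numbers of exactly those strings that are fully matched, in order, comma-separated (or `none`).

1 → no match
2 → match
3 → no match
4 → match
5 → no match

2, 4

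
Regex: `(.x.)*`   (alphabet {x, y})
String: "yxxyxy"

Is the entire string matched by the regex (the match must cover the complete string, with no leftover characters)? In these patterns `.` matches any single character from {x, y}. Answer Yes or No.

Yes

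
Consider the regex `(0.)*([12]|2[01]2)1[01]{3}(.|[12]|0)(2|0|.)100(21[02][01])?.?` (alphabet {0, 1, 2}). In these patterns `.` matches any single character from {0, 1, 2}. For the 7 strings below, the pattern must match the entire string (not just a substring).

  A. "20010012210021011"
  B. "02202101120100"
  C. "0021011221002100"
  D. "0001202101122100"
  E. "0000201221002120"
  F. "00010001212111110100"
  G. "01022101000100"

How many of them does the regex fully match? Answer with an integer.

5

A → no match
B → match
C → match
D → match
E → no match
F → match
G → match
Total matched: 5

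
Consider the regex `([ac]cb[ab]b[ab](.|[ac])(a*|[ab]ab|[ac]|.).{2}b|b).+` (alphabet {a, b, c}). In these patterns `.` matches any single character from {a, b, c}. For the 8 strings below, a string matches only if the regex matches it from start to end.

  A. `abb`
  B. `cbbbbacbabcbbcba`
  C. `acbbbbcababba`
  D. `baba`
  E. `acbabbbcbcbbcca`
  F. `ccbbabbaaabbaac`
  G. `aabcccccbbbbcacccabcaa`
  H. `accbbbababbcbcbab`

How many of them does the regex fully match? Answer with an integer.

A. `abb` → no match
B → no match
C → match
D. `baba` → match
E → match
F → no match
G → no match
H → no match
Total matched: 3

3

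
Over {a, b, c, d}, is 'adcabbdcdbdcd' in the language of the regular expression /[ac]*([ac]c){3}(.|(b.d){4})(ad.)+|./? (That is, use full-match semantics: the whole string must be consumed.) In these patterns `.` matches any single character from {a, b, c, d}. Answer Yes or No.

No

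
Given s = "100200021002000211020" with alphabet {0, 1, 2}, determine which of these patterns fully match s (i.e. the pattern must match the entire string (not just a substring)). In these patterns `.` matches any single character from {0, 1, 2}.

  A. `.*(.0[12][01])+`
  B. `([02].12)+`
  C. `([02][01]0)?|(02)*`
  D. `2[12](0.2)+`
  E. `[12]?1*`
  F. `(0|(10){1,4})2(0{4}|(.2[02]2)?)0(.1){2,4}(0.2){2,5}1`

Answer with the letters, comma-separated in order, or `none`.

A → match
B → no match — must end with "12"
C → no match
D → no match — must start with "2"
E → no match
F → no match — must end with "21"

A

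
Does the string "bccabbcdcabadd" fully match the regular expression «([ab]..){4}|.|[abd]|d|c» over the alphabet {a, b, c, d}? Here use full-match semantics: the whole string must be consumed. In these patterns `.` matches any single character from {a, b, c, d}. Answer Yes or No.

No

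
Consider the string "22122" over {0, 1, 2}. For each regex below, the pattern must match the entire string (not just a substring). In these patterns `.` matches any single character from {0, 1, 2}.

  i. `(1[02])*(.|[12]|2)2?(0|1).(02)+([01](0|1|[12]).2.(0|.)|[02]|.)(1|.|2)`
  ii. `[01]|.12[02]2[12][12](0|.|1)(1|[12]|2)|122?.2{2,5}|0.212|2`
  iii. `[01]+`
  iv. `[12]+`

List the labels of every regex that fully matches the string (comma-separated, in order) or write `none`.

iv

i → no match
ii → no match
iii → no match
iv → match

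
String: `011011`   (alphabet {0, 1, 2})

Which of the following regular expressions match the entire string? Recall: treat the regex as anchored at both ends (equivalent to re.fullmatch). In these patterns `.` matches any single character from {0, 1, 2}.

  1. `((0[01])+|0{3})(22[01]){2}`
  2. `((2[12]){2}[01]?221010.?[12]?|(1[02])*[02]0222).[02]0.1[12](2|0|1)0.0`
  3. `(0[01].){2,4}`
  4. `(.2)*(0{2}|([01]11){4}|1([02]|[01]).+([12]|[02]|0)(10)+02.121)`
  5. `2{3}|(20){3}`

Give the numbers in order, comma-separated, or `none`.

1 → no match
2 → no match — must end with `0`
3 → match
4 → no match
5 → no match

3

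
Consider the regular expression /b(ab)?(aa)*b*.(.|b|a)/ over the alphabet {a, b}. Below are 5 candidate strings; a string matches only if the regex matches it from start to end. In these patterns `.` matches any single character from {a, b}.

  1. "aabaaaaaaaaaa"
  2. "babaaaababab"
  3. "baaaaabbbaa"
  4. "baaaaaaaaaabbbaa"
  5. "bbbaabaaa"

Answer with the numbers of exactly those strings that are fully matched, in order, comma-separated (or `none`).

1 → no match — must start with "b"
2. "babaaaababab" → no match
3. "baaaaabbbaa" → no match
4 → match
5. "bbbaabaaa" → no match

4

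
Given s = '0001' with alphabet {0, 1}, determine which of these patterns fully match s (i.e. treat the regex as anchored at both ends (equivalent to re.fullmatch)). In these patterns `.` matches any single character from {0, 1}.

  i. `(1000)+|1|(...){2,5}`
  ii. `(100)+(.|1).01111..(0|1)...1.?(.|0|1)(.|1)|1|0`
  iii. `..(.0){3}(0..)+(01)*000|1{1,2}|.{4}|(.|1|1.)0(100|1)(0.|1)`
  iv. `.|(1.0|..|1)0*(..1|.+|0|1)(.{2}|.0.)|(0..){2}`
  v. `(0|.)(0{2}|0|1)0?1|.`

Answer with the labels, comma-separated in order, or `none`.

iii, v

i → no match
ii → no match
iii → match
iv → no match
v → match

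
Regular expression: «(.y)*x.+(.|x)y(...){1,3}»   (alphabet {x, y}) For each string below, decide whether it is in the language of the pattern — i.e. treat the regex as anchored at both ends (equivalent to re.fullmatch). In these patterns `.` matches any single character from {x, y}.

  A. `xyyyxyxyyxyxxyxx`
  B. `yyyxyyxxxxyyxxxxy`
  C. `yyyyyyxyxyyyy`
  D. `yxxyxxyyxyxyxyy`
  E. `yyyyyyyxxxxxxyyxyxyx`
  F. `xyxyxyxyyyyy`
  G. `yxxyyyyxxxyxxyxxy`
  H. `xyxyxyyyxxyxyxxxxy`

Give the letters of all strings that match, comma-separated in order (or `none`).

A → no match
B → no match
C → match
D → no match
E → no match
F → match
G → no match
H → no match

C, F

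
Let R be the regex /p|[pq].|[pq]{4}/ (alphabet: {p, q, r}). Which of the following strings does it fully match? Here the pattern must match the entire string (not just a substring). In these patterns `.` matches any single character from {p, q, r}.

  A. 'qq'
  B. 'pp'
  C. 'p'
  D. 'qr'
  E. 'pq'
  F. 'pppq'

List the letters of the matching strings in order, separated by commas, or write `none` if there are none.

A, B, C, D, E, F

A → match
B → match
C → match
D → match
E → match
F → match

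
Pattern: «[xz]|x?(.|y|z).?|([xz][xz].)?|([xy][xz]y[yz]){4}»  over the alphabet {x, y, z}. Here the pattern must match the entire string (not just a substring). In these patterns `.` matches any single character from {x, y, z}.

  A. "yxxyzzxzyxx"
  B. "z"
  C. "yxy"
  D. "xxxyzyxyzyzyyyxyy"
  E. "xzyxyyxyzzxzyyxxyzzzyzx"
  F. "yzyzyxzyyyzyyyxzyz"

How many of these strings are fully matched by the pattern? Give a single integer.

1

A → no match
B → match
C → no match
D → no match
E → no match
F → no match
Total matched: 1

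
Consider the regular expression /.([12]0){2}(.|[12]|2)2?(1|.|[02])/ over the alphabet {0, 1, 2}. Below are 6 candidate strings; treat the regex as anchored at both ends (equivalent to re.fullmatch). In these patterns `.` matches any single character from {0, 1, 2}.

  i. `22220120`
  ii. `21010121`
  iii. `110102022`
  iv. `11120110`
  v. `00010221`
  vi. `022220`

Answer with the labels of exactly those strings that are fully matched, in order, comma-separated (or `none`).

ii

i. `22220120` → no match
ii. `21010121` → match
iii. `110102022` → no match
iv. `11120110` → no match
v. `00010221` → no match
vi. `022220` → no match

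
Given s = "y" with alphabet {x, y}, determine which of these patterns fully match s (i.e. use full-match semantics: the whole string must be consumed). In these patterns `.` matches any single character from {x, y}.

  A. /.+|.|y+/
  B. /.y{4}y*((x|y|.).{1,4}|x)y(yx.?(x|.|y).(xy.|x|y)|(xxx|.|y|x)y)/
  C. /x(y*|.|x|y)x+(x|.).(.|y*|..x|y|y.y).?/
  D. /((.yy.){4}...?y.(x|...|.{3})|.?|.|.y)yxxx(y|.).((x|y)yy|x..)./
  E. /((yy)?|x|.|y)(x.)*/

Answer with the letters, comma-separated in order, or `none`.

A → match
B → no match
C → no match — must start with "x"
D → no match
E → match

A, E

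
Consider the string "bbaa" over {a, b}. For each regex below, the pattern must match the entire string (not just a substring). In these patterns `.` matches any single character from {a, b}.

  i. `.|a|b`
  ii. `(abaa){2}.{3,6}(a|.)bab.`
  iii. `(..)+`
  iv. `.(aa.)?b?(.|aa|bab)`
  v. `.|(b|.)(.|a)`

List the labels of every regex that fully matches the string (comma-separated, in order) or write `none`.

i → no match
ii → no match — must start with "abaa"
iii → match
iv → match
v → no match

iii, iv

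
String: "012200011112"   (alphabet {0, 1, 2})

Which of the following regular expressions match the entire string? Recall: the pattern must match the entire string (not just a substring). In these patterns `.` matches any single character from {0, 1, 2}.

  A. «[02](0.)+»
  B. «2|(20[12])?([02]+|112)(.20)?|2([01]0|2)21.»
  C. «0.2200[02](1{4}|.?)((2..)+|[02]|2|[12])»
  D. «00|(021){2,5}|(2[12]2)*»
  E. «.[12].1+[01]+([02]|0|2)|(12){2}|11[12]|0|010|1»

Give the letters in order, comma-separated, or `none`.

A → no match
B → no match
C → match
D → no match
E → no match

C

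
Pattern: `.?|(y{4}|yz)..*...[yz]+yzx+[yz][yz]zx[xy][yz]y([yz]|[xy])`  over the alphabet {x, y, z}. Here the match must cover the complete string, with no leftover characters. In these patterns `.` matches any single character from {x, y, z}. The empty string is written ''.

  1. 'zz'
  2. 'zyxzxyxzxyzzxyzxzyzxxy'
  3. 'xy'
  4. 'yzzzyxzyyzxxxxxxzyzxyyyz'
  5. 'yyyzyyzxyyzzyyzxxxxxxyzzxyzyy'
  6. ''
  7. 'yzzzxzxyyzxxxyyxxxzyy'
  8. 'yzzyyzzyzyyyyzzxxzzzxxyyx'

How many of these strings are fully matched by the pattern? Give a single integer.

2

1 → no match
2 → no match
3 → no match
4 → match
5 → no match
6 → match
7 → no match
8 → no match
Total matched: 2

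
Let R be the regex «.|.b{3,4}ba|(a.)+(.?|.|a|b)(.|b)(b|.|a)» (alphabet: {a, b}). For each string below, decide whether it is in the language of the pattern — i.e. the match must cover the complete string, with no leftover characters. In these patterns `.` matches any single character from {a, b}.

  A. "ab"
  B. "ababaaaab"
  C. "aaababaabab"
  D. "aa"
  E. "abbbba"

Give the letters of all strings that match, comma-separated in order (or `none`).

A → no match
B → match
C → match
D → no match
E → match

B, C, E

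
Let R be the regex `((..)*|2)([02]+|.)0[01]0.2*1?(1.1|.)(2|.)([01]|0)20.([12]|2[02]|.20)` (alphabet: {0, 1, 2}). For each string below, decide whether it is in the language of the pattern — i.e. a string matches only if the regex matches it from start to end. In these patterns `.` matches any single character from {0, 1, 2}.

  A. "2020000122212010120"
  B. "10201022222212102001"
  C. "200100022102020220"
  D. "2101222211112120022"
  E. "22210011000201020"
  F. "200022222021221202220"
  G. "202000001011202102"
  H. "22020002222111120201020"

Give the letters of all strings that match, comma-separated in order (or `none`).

B, H

A → no match
B → match
C → no match
D → no match
E → no match
F → no match
G → no match
H → match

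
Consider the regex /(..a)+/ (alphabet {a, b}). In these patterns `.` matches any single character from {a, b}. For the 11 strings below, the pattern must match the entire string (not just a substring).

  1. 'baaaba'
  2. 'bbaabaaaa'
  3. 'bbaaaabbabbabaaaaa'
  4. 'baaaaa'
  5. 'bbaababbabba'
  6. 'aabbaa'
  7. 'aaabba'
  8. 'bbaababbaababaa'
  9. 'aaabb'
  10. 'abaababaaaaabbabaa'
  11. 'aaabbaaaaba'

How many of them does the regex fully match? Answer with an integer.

1 → match
2 → match
3 → match
4 → match
5 → match
6 → no match
7 → match
8 → match
9 → no match — must end with 'a'
10 → match
11 → no match
Total matched: 8

8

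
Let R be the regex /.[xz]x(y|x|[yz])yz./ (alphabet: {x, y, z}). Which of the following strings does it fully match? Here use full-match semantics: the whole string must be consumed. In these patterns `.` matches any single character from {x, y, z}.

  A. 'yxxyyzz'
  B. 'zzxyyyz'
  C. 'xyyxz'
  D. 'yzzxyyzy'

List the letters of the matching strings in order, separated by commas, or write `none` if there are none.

A

A. 'yxxyyzz' → match
B. 'zzxyyyz' → no match
C. 'xyyxz' → no match
D. 'yzzxyyzy' → no match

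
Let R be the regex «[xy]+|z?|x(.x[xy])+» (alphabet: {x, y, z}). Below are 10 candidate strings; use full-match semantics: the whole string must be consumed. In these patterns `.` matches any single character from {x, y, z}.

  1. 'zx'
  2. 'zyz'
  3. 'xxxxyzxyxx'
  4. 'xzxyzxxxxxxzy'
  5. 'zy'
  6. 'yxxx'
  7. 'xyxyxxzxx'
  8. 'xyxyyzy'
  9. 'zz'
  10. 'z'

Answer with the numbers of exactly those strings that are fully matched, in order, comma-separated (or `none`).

6, 10

1. 'zx' → no match
2. 'zyz' → no match
3. 'xxxxyzxyxx' → no match
4 → no match
5. 'zy' → no match
6. 'yxxx' → match
7. 'xyxyxxzxx' → no match
8. 'xyxyyzy' → no match
9. 'zz' → no match
10. 'z' → match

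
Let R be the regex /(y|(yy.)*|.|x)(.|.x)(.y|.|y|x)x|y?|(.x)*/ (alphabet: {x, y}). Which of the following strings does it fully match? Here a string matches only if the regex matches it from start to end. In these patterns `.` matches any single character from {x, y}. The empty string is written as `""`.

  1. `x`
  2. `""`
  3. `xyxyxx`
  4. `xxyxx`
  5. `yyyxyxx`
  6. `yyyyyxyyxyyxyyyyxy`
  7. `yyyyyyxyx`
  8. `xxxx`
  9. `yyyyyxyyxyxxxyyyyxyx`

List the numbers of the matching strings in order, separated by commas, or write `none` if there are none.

1. `x` → no match
2. `""` → match
3. `xyxyxx` → no match
4. `xxyxx` → no match
5. `yyyxyxx` → no match
6 → no match
7. `yyyyyyxyx` → match
8. `xxxx` → match
9 → no match

2, 7, 8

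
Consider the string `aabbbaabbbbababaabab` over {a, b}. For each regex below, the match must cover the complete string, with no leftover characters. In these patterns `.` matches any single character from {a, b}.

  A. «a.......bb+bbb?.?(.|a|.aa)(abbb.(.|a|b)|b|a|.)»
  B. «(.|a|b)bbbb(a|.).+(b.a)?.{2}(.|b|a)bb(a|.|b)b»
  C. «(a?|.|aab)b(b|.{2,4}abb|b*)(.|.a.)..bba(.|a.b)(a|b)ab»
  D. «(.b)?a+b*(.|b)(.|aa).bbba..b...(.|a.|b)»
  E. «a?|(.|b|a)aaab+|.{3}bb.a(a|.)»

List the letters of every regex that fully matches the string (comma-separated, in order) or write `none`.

D

A → no match
B → no match
C → no match
D → match
E → no match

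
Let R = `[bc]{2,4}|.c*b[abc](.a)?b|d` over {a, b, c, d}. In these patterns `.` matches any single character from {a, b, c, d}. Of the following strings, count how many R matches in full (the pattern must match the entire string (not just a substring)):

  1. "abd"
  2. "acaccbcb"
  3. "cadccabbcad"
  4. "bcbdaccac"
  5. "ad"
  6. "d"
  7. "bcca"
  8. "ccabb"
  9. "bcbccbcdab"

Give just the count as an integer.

1 → no match
2 → no match
3 → no match
4 → no match
5 → no match
6 → match
7 → no match
8 → no match
9 → no match
Total matched: 1

1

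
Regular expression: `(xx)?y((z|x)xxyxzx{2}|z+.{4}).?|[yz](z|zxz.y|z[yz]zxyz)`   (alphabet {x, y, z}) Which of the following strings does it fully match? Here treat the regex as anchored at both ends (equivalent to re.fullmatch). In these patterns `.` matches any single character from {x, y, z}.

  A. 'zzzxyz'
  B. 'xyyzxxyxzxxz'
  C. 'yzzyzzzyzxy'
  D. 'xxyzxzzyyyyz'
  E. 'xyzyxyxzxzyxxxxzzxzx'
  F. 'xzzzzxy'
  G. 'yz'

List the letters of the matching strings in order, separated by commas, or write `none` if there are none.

A → no match
B → no match
C → no match
D → no match
E → no match
F → no match
G → match

G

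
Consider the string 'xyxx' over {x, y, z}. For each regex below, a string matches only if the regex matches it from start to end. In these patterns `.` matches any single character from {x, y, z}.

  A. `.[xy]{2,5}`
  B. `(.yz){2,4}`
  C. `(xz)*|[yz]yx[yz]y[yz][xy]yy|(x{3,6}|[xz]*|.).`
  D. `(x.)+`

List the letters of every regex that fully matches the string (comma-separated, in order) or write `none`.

A, D

A → match
B → no match — must end with 'yz'
C → no match
D → match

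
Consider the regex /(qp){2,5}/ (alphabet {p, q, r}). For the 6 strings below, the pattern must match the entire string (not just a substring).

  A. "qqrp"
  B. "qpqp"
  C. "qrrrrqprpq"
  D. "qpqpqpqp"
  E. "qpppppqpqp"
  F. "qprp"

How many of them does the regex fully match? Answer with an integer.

2

A → no match — must start with "qp"
B → match
C → no match — must start with "qp"
D → match
E → no match
F → no match — must end with "qp"
Total matched: 2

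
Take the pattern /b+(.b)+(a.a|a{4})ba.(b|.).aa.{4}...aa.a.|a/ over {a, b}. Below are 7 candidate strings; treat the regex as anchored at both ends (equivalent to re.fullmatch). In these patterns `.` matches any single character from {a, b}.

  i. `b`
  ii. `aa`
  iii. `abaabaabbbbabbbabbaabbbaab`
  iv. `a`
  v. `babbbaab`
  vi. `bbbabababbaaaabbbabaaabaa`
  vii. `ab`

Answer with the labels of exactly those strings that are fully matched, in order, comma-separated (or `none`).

i. `b` → no match
ii. `aa` → no match
iii → no match
iv. `a` → match
v. `babbbaab` → no match
vi → match
vii. `ab` → no match

iv, vi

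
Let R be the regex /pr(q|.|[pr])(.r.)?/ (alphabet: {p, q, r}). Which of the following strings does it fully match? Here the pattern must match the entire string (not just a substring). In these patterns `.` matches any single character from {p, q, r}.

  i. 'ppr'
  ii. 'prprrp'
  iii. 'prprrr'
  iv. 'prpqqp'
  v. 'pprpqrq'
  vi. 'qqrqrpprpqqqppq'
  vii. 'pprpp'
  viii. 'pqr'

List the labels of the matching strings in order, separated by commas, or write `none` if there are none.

i → no match — must start with 'pr'
ii → match
iii → match
iv → no match
v → no match — must start with 'pr'
vi → no match — must start with 'pr'
vii → no match — must start with 'pr'
viii → no match — must start with 'pr'

ii, iii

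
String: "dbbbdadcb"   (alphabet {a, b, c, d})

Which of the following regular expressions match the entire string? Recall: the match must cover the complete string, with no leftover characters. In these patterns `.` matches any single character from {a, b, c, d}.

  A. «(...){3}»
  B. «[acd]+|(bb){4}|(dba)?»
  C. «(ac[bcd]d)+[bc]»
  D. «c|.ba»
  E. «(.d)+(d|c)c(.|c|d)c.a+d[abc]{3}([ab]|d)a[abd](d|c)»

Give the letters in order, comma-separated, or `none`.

A

A → match
B → no match
C → no match — must start with "ac"
D → no match
E → no match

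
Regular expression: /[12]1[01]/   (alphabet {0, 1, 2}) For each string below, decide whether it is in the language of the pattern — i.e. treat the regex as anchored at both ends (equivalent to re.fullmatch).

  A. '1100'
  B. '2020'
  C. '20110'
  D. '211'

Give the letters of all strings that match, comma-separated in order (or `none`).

A. '1100' → no match
B. '2020' → no match
C. '20110' → no match
D. '211' → match

D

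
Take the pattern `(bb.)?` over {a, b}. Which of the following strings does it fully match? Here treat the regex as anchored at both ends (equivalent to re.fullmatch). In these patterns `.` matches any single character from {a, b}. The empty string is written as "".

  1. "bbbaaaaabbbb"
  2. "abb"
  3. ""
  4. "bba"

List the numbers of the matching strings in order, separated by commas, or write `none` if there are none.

1. "bbbaaaaabbbb" → no match
2. "abb" → no match
3. "" → match
4. "bba" → match

3, 4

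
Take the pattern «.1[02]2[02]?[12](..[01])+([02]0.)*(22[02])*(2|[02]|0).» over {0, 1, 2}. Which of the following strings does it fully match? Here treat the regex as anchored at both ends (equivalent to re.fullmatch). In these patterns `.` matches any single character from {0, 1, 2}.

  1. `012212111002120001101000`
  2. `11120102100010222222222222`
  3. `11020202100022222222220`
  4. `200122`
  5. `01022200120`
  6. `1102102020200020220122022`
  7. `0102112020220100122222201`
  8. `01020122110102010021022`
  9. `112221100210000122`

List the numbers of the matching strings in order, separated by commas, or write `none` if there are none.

1 → no match
2 → no match
3 → match
4 → no match
5 → match
6 → match
7 → match
8 → match
9 → no match

3, 5, 6, 7, 8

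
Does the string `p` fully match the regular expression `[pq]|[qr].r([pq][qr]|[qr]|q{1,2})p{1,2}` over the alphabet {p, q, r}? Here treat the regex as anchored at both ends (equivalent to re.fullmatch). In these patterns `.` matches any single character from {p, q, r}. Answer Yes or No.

Yes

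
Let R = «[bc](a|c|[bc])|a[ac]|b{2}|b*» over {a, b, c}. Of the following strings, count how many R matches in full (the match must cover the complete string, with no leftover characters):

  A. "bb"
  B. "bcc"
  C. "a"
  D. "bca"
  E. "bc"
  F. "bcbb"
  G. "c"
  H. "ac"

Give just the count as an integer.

3

A → match
B → no match
C → no match
D → no match
E → match
F → no match
G → no match
H → match
Total matched: 3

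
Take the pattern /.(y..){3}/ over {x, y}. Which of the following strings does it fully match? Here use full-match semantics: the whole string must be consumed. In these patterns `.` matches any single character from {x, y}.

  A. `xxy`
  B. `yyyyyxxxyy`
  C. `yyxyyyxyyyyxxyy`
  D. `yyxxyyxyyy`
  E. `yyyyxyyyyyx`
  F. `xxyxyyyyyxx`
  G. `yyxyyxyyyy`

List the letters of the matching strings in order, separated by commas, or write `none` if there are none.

D, G

A → no match
B → no match
C → no match
D → match
E → no match
F → no match
G → match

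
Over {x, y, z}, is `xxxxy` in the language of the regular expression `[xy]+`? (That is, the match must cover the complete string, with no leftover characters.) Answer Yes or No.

Yes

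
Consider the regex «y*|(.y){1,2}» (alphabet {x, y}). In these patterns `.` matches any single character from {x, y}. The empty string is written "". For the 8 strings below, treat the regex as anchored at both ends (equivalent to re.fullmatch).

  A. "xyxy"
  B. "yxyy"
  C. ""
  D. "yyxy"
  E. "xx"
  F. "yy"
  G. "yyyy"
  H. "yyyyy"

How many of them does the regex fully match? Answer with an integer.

A → match
B → no match
C → match
D → match
E → no match
F → match
G → match
H → match
Total matched: 6

6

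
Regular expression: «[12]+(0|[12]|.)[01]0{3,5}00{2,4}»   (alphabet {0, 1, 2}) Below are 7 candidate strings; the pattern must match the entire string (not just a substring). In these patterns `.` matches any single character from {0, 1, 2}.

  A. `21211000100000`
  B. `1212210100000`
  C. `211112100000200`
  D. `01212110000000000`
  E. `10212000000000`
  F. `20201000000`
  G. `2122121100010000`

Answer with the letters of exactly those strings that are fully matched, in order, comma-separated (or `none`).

none

A → no match
B → no match
C → no match
D → no match
E → no match
F → no match
G → no match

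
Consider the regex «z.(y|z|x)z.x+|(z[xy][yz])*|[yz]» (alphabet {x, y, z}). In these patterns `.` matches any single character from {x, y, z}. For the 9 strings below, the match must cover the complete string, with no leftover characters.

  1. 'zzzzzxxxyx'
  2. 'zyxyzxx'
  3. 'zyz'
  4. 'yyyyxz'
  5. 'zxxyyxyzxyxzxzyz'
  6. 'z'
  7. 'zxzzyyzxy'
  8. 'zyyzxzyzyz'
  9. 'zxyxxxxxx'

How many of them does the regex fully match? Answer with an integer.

1 → no match
2 → no match
3 → match
4 → no match
5 → no match
6 → match
7 → match
8 → no match
9 → no match
Total matched: 3

3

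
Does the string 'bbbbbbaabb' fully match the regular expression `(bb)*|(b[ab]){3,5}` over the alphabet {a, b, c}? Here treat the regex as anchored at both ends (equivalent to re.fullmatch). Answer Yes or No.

No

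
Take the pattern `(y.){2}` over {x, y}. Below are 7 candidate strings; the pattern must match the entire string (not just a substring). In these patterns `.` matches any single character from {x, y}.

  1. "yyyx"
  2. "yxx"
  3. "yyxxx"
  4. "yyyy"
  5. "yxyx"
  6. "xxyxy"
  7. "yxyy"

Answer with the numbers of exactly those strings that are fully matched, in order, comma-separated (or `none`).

1, 4, 5, 7

1 → match
2 → no match
3 → no match
4 → match
5 → match
6 → no match — must start with "y"
7 → match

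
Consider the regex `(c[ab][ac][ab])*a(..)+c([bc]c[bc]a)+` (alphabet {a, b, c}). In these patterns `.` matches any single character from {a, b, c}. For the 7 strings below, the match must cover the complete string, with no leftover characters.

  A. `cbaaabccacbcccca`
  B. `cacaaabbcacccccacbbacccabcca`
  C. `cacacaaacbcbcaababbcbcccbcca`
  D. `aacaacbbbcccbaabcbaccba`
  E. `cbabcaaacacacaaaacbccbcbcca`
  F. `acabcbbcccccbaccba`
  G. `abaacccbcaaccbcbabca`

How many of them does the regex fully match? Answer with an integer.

3

A → match
B → no match
C → match
D → no match
E → no match
F → match
G → no match
Total matched: 3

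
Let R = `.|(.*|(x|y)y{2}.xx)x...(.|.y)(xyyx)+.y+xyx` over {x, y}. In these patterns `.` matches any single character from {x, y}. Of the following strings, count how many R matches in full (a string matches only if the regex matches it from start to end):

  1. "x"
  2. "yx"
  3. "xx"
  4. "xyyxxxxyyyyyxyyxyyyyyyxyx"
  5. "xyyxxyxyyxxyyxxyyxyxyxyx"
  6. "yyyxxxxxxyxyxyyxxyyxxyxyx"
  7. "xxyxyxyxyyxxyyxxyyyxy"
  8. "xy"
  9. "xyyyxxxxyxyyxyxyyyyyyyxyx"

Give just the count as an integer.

3

1 → match
2 → no match
3 → no match
4 → match
5 → no match
6 → match
7 → no match
8 → no match
9 → no match
Total matched: 3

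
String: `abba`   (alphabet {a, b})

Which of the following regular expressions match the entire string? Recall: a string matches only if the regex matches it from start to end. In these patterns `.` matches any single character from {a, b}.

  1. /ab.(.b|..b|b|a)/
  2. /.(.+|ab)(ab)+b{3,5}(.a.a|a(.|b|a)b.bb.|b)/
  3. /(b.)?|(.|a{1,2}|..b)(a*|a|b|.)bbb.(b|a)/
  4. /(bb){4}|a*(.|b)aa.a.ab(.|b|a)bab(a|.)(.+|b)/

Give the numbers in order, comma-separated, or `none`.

1 → match
2 → no match
3 → no match
4 → no match

1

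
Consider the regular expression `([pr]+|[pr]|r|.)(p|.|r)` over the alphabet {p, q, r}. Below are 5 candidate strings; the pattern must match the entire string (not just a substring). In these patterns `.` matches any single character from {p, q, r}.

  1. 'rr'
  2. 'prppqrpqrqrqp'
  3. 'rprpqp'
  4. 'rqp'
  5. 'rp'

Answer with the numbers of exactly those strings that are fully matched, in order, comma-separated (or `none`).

1 → match
2 → no match
3 → no match
4 → no match
5 → match

1, 5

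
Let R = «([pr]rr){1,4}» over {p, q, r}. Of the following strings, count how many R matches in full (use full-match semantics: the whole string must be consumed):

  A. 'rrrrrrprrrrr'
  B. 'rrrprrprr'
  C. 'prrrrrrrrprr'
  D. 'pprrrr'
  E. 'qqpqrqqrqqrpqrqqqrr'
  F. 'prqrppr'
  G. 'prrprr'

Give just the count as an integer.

4

A. 'rrrrrrprrrrr' → match
B. 'rrrprrprr' → match
C. 'prrrrrrrrprr' → match
D. 'pprrrr' → no match
E → no match
F. 'prqrppr' → no match — must end with 'rr'
G. 'prrprr' → match
Total matched: 4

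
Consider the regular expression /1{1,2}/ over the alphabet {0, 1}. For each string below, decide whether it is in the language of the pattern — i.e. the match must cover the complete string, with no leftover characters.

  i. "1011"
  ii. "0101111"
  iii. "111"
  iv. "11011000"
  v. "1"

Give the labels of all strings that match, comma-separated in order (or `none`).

i → no match
ii → no match — must start with "1"
iii → no match
iv → no match — must end with "1"
v → match

v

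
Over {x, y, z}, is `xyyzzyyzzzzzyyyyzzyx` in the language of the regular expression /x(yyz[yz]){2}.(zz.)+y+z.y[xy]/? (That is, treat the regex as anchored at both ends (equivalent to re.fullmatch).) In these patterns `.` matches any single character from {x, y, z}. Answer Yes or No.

Yes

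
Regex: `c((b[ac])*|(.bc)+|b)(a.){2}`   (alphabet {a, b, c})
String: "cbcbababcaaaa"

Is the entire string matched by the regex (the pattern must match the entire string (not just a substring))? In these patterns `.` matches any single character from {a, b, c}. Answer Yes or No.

Yes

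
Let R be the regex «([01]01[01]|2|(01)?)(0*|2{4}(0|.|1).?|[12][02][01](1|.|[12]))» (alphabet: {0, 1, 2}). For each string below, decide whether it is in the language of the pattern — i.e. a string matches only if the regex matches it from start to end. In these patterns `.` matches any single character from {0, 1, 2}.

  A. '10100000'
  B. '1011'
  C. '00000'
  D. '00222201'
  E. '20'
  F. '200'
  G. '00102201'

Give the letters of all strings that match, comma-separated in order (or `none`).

A, B, C, E, F, G

A → match
B → match
C → match
D → no match
E → match
F → match
G → match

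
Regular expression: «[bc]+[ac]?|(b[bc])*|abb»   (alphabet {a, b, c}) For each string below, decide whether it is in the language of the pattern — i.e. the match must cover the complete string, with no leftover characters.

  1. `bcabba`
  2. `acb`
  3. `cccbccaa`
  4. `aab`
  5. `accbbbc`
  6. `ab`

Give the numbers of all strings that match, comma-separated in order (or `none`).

none

1 → no match
2 → no match
3 → no match
4 → no match
5 → no match
6 → no match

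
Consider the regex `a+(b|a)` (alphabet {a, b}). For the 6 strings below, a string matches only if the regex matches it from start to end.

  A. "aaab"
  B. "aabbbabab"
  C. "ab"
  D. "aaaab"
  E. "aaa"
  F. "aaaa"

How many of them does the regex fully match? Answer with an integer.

5

A → match
B → no match
C → match
D → match
E → match
F → match
Total matched: 5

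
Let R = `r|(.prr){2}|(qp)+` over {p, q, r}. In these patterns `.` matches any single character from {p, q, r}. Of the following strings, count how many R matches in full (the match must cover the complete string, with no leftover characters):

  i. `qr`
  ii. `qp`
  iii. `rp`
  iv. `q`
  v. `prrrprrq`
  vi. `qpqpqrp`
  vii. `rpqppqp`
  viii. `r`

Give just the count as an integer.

i. `qr` → no match
ii. `qp` → match
iii. `rp` → no match
iv. `q` → no match
v. `prrrprrq` → no match
vi. `qpqpqrp` → no match
vii. `rpqppqp` → no match
viii. `r` → match
Total matched: 2

2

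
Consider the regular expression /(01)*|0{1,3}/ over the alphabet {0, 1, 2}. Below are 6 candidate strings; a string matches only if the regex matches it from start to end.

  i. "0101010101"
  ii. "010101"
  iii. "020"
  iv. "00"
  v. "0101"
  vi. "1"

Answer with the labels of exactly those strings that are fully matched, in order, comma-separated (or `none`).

i, ii, iv, v

i → match
ii → match
iii → no match
iv → match
v → match
vi → no match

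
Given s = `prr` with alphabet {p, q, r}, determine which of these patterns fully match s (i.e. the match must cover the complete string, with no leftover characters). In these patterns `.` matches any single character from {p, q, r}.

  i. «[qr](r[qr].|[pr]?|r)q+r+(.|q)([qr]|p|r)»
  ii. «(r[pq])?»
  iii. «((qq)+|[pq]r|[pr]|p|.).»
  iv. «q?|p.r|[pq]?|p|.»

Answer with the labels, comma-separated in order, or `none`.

i → no match
ii → no match
iii → match
iv → match

iii, iv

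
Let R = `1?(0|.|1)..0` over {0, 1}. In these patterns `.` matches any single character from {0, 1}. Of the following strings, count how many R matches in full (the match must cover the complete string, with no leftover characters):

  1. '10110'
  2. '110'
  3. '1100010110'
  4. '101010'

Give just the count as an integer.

1. '10110' → match
2. '110' → no match
3. '1100010110' → no match
4. '101010' → no match
Total matched: 1

1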